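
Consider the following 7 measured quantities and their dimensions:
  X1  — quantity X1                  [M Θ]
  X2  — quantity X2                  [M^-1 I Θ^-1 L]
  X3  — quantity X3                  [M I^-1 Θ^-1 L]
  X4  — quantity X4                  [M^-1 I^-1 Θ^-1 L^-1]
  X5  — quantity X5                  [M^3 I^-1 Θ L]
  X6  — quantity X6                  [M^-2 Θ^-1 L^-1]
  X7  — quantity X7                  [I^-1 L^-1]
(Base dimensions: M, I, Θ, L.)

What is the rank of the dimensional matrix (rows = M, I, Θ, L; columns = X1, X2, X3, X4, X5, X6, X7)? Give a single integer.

Exponent matrix [M,I,Θ,L] × [X1,X2,X3,X4,X5,X6,X7]:
  M: [ 1 -1  1 -1  3 -2  0]
  I: [ 0  1 -1 -1 -1  0 -1]
  Θ: [ 1 -1 -1 -1  1 -1  0]
  L: [ 0  1  1 -1  1 -1 -1]
Row reduction gives pivot columns X1,X2,X3; rank = 3

3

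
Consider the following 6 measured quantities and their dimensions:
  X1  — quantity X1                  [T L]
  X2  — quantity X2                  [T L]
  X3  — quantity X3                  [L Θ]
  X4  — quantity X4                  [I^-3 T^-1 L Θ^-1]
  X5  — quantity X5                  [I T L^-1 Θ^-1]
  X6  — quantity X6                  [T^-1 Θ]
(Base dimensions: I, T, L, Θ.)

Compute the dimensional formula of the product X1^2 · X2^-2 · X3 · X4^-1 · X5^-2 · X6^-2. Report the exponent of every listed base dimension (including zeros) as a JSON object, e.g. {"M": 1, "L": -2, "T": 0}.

Write exponents as rows I,T,L,Θ / cols X1,X2,X3,X4,X5,X6:
  I: [ 0  0  0 -3  1  0]
  T: [ 1  1  0 -1  1 -1]
  L: [ 1  1  1  1 -1  0]
  Θ: [ 0  0  1 -1 -1  1]
  [I]: (2)·0+(-2)·0+(1)·0+(-1)·-3+(-2)·1+(-2)·0 = 1
  [T]: (2)·1+(-2)·1+(1)·0+(-1)·-1+(-2)·1+(-2)·-1 = 1
  [L]: (2)·1+(-2)·1+(1)·1+(-1)·1+(-2)·-1+(-2)·0 = 2
  [Θ]: (2)·0+(-2)·0+(1)·1+(-1)·-1+(-2)·-1+(-2)·1 = 2
⇒ I T L^2 Θ^2

{"I": 1, "T": 1, "L": 2, "Θ": 2}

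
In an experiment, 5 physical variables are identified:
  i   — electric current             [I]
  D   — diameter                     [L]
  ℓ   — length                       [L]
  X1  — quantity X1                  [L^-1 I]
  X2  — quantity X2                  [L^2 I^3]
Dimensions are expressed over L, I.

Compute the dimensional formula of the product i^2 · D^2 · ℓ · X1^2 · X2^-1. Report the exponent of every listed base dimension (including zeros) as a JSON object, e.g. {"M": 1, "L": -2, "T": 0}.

{"L": -1, "I": 1}

Dimensional matrix (L×I by i×D×ℓ×X1×X2):
  L: [ 0  1  1 -1  2]
  I: [ 1  0  0  1  3]
  [L]: (2)·0+(2)·1+(1)·1+(2)·-1+(-1)·2 = -1
  [I]: (2)·1+(2)·0+(1)·0+(2)·1+(-1)·3 = 1
⇒ L^-1 I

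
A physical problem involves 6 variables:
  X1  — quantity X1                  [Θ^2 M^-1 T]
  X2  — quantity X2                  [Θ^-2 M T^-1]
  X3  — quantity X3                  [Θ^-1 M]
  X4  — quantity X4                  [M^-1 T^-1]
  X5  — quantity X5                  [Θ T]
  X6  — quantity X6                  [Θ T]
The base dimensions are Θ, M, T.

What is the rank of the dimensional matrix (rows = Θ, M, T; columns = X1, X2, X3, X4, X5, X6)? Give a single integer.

2

Exponent matrix [Θ,M,T] × [X1,X2,X3,X4,X5,X6]:
  Θ: [ 2 -2 -1  0  1  1]
  M: [-1  1  1 -1  0  0]
  T: [ 1 -1  0 -1  1  1]
Row reduction gives pivot columns X1,X3; rank = 2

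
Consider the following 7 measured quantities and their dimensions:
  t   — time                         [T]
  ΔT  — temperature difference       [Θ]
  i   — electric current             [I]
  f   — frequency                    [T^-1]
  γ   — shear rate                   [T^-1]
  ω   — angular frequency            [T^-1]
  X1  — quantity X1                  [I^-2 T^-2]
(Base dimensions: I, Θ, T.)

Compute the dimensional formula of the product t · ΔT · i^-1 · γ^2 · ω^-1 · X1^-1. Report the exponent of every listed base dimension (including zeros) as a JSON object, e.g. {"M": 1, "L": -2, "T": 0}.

{"I": 1, "Θ": 1, "T": 2}

Write exponents as rows I,Θ,T / cols t,ΔT,i,f,γ,ω,X1:
  I: [ 0  0  1  0  0  0 -2]
  Θ: [ 0  1  0  0  0  0  0]
  T: [ 1  0  0 -1 -1 -1 -2]
  [I]: (1)·0+(1)·0+(-1)·1+(2)·0+(-1)·0+(-1)·-2 = 1
  [Θ]: (1)·0+(1)·1+(-1)·0+(2)·0+(-1)·0+(-1)·0 = 1
  [T]: (1)·1+(1)·0+(-1)·0+(2)·-1+(-1)·-1+(-1)·-2 = 2
⇒ I Θ T^2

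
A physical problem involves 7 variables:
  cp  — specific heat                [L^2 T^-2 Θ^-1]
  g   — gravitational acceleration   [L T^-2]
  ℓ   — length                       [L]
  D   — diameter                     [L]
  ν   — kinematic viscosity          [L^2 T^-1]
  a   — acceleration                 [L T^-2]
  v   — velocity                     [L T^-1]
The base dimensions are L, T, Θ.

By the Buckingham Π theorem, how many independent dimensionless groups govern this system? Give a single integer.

Write exponents as rows L,T,Θ / cols cp,g,ℓ,D,ν,a,v:
  L: [ 2  1  1  1  2  1  1]
  T: [-2 -2  0  0 -1 -2 -1]
  Θ: [-1  0  0  0  0  0  0]
Row reduction gives pivot columns cp,g,ℓ; rank = 3
Π count = n − r = 7 − 3 = 4

4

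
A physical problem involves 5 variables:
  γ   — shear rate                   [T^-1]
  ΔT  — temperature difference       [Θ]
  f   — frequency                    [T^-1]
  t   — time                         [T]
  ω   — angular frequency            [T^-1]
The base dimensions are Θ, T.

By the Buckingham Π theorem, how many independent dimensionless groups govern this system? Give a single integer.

Exponent matrix [Θ,T] × [γ,ΔT,f,t,ω]:
  Θ: [ 0  1  0  0  0]
  T: [-1  0 -1  1 -1]
Row reduction gives pivot columns γ,ΔT; rank = 2
n=5, r=2 ⇒ 3 dimensionless groups

3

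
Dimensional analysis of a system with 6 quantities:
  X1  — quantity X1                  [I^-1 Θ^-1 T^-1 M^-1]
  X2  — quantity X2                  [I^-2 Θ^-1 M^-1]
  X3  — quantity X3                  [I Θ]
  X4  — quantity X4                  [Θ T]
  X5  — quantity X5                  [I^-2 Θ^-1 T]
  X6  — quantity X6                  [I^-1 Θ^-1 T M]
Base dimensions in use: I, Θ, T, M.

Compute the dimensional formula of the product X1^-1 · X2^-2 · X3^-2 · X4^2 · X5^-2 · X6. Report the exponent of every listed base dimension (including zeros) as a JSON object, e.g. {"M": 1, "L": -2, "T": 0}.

{"I": 6, "Θ": 4, "T": 2, "M": 4}

Dimensional matrix (I×Θ×T×M by X1×X2×X3×X4×X5×X6):
  I: [-1 -2  1  0 -2 -1]
  Θ: [-1 -1  1  1 -1 -1]
  T: [-1  0  0  1  1  1]
  M: [-1 -1  0  0  0  1]
  [I]: (-1)·-1+(-2)·-2+(-2)·1+(2)·0+(-2)·-2+(1)·-1 = 6
  [Θ]: (-1)·-1+(-2)·-1+(-2)·1+(2)·1+(-2)·-1+(1)·-1 = 4
  [T]: (-1)·-1+(-2)·0+(-2)·0+(2)·1+(-2)·1+(1)·1 = 2
  [M]: (-1)·-1+(-2)·-1+(-2)·0+(2)·0+(-2)·0+(1)·1 = 4
⇒ I^6 Θ^4 T^2 M^4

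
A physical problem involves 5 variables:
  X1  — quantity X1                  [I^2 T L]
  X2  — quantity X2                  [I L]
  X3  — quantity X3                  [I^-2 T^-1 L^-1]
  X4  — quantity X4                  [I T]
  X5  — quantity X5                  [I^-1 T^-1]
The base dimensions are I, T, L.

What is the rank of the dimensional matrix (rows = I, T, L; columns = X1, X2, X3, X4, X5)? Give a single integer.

2

Exponent matrix [I,T,L] × [X1,X2,X3,X4,X5]:
  I: [ 2  1 -2  1 -1]
  T: [ 1  0 -1  1 -1]
  L: [ 1  1 -1  0  0]
RREF → pivots at {X1,X2} ⇒ r = 2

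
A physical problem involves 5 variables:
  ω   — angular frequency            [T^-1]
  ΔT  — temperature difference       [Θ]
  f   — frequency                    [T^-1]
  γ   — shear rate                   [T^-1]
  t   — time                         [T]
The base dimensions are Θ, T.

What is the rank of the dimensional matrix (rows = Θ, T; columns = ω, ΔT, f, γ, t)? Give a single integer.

2

Dimensional matrix (Θ×T by ω×ΔT×f×γ×t):
  Θ: [ 0  1  0  0  0]
  T: [-1  0 -1 -1  1]
RREF → pivots at {ω,ΔT} ⇒ r = 2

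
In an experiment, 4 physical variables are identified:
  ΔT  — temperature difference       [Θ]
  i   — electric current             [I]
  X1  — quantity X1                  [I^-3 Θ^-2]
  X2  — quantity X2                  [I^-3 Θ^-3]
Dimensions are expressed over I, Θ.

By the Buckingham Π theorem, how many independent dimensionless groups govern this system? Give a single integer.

Write exponents as rows I,Θ / cols ΔT,i,X1,X2:
  I: [ 0  1 -3 -3]
  Θ: [ 1  0 -2 -3]
Echelon form has 2 nonzero rows (pivots: ΔT,i)
Π count = n − r = 4 − 2 = 2

2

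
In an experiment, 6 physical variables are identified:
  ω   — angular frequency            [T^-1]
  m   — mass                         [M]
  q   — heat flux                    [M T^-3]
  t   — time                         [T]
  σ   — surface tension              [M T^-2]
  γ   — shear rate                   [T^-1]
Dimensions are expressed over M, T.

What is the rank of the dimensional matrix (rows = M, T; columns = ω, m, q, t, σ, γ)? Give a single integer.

2

Exponent matrix [M,T] × [ω,m,q,t,σ,γ]:
  M: [ 0  1  1  0  1  0]
  T: [-1  0 -3  1 -2 -1]
RREF → pivots at {ω,m} ⇒ r = 2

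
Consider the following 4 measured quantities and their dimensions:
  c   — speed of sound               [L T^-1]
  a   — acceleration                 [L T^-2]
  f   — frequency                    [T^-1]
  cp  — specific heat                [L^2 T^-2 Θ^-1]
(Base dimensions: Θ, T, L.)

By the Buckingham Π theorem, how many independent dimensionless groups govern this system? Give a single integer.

1

Dimensional matrix (Θ×T×L by c×a×f×cp):
  Θ: [ 0  0  0 -1]
  T: [-1 -2 -1 -2]
  L: [ 1  1  0  2]
Echelon form has 3 nonzero rows (pivots: c,a,cp)
4 vars − rank 3 = 1 Π group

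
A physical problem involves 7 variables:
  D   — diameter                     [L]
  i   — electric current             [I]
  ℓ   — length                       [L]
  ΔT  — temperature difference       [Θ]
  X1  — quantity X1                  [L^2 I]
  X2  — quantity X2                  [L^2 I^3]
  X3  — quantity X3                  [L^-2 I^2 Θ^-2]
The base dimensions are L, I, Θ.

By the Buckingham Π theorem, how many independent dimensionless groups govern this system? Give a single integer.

4

Exponent matrix [L,I,Θ] × [D,i,ℓ,ΔT,X1,X2,X3]:
  L: [ 1  0  1  0  2  2 -2]
  I: [ 0  1  0  0  1  3  2]
  Θ: [ 0  0  0  1  0  0 -2]
Row reduction gives pivot columns D,i,ΔT; rank = 3
7 vars − rank 3 = 4 Π groups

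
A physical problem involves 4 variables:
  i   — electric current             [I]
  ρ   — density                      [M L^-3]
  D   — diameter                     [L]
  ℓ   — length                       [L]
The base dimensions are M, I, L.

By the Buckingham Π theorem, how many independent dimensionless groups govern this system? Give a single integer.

1

Write exponents as rows M,I,L / cols i,ρ,D,ℓ:
  M: [ 0  1  0  0]
  I: [ 1  0  0  0]
  L: [ 0 -3  1  1]
RREF → pivots at {i,ρ,D} ⇒ r = 3
4 vars − rank 3 = 1 Π group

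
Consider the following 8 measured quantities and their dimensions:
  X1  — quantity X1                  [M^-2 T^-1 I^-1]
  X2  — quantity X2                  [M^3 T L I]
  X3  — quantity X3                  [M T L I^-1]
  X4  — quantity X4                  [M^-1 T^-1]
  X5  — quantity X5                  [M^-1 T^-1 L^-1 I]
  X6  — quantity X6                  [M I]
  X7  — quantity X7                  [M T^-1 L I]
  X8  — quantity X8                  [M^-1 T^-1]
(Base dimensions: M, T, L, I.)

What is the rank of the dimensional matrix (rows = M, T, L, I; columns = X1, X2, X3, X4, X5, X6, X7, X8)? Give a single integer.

Exponent matrix [M,T,L,I] × [X1,X2,X3,X4,X5,X6,X7,X8]:
  M: [-2  3  1 -1 -1  1  1 -1]
  T: [-1  1  1 -1 -1  0 -1 -1]
  L: [ 0  1  1  0 -1  0  1  0]
  I: [-1  1 -1  0  1  1  1  0]
RREF → pivots at {X1,X2,X3} ⇒ r = 3

3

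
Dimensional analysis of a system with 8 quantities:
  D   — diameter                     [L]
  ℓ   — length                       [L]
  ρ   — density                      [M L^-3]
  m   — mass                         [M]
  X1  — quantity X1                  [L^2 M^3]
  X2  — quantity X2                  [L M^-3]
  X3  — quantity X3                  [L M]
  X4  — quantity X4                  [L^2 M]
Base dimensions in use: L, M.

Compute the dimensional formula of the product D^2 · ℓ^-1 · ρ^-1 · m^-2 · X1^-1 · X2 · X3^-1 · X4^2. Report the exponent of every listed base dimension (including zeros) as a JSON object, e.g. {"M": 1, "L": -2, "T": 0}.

{"L": 6, "M": -8}

Dimensional matrix (L×M by D×ℓ×ρ×m×X1×X2×X3×X4):
  L: [ 1  1 -3  0  2  1  1  2]
  M: [ 0  0  1  1  3 -3  1  1]
  [L]: (2)·1+(-1)·1+(-1)·-3+(-2)·0+(-1)·2+(1)·1+(-1)·1+(2)·2 = 6
  [M]: (2)·0+(-1)·0+(-1)·1+(-2)·1+(-1)·3+(1)·-3+(-1)·1+(2)·1 = -8
⇒ L^6 M^-8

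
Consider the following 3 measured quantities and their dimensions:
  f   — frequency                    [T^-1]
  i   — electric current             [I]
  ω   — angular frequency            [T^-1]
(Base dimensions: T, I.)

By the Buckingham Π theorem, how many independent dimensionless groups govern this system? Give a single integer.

Dimensional matrix (T×I by f×i×ω):
  T: [-1  0 -1]
  I: [ 0  1  0]
Echelon form has 2 nonzero rows (pivots: f,i)
3 vars − rank 2 = 1 Π group

1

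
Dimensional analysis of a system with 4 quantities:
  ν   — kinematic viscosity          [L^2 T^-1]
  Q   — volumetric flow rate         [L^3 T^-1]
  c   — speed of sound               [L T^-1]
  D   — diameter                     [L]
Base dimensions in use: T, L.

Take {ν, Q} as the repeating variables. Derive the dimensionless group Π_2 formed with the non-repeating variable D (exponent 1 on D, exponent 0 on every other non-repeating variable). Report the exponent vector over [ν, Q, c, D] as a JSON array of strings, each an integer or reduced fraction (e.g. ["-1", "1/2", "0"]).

Exponent matrix [T,L] × [ν,Q,c,D]:
  T: [-1 -1 -1  0]
  L: [ 2  3  1  1]
Row reduction gives pivot columns ν,Q; rank = 2
Repeat: ν,Q; free: c,D
RREF:
  r0: [   1    0    2   -1]
  r1: [   0    1   -1    1]
Fix exponent of D at 1, c at 0; solve each RREF row for its pivot's exponent:
  r0: exp(ν) + (-1)·1 = 0 ⇒ exp(ν) = 1
  r1: exp(Q) + (1)·1 = 0 ⇒ exp(Q) = -1
Π_2 = ν · Q^-1 · D

["1", "-1", "0", "1"]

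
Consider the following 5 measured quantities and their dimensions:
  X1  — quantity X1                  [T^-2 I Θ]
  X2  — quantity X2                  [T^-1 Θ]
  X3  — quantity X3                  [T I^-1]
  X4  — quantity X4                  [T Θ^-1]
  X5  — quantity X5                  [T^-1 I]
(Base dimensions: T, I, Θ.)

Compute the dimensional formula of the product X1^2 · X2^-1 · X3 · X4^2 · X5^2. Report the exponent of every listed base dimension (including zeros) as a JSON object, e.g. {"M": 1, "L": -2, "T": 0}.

Exponent matrix [T,I,Θ] × [X1,X2,X3,X4,X5]:
  T: [-2 -1  1  1 -1]
  I: [ 1  0 -1  0  1]
  Θ: [ 1  1  0 -1  0]
  [T]: (2)·-2+(-1)·-1+(1)·1+(2)·1+(2)·-1 = -2
  [I]: (2)·1+(-1)·0+(1)·-1+(2)·0+(2)·1 = 3
  [Θ]: (2)·1+(-1)·1+(1)·0+(2)·-1+(2)·0 = -1
⇒ T^-2 I^3 Θ^-1

{"T": -2, "I": 3, "Θ": -1}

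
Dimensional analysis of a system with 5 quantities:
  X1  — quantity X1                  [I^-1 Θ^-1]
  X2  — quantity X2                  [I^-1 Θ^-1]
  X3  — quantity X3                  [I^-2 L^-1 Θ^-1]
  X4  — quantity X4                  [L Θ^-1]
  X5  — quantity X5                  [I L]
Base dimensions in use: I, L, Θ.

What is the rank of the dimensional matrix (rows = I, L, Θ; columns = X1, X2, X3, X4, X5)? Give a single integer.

2

Dimensional matrix (I×L×Θ by X1×X2×X3×X4×X5):
  I: [-1 -1 -2  0  1]
  L: [ 0  0 -1  1  1]
  Θ: [-1 -1 -1 -1  0]
Row reduction gives pivot columns X1,X3; rank = 2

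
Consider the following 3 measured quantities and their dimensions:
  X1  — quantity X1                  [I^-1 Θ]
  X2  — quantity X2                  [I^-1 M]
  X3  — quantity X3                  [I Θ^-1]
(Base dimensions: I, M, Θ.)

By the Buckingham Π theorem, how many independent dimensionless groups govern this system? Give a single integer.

Exponent matrix [I,M,Θ] × [X1,X2,X3]:
  I: [-1 -1  1]
  M: [ 0  1  0]
  Θ: [ 1  0 -1]
Row reduction gives pivot columns X1,X2; rank = 2
3 vars − rank 2 = 1 Π group

1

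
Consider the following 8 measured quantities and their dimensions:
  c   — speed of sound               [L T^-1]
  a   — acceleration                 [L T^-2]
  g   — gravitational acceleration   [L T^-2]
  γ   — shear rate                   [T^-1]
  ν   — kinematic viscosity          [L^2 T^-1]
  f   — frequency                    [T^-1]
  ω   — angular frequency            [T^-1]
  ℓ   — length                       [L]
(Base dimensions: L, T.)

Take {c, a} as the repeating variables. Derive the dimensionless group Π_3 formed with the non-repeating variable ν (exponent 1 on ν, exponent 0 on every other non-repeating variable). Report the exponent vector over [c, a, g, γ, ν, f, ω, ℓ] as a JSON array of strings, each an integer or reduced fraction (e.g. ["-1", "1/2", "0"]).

["-3", "1", "0", "0", "1", "0", "0", "0"]

Write exponents as rows L,T / cols c,a,g,γ,ν,f,ω,ℓ:
  L: [ 1  1  1  0  2  0  0  1]
  T: [-1 -2 -2 -1 -1 -1 -1  0]
Echelon form has 2 nonzero rows (pivots: c,a)
Pivot set = {c,a}, free = {g,γ,ν,f,ω,ℓ}
RREF:
  r0: [   1    0    0   -1    3   -1   -1    2]
  r1: [   0    1    1    1   -1    1    1   -1]
Fix exponent of ν at 1, g at 0, γ at 0, f at 0, ω at 0, ℓ at 0; solve each RREF row for its pivot's exponent:
  r0: exp(c) + (3)·1 = 0 ⇒ exp(c) = -3
  r1: exp(a) + (-1)·1 = 0 ⇒ exp(a) = 1
Π_3 = c^-3 · a · ν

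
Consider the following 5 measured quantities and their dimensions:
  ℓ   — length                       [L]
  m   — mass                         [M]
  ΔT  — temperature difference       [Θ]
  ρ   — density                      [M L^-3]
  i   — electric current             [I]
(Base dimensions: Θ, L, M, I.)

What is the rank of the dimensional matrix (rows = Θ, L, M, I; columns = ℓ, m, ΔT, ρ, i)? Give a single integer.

Dimensional matrix (Θ×L×M×I by ℓ×m×ΔT×ρ×i):
  Θ: [ 0  0  1  0  0]
  L: [ 1  0  0 -3  0]
  M: [ 0  1  0  1  0]
  I: [ 0  0  0  0  1]
Row reduction gives pivot columns ℓ,m,ΔT,i; rank = 4

4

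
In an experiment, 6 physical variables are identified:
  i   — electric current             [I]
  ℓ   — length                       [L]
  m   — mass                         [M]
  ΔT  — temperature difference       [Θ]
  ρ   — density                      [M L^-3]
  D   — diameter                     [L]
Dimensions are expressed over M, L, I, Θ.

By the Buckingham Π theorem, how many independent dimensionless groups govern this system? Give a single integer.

Write exponents as rows M,L,I,Θ / cols i,ℓ,m,ΔT,ρ,D:
  M: [ 0  0  1  0  1  0]
  L: [ 0  1  0  0 -3  1]
  I: [ 1  0  0  0  0  0]
  Θ: [ 0  0  0  1  0  0]
Row reduction gives pivot columns i,ℓ,m,ΔT; rank = 4
6 vars − rank 4 = 2 Π groups

2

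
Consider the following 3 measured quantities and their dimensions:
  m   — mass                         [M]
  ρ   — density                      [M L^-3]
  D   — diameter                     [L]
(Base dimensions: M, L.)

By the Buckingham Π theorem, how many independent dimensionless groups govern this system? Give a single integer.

1

Exponent matrix [M,L] × [m,ρ,D]:
  M: [ 1  1  0]
  L: [ 0 -3  1]
RREF → pivots at {m,ρ} ⇒ r = 2
n=3, r=2 ⇒ 1 dimensionless group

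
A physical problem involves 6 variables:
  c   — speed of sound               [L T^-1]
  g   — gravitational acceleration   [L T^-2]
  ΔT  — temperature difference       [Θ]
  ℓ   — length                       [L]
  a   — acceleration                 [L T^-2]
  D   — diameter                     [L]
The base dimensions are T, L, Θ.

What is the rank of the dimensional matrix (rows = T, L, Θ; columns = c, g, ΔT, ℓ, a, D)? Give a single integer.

Exponent matrix [T,L,Θ] × [c,g,ΔT,ℓ,a,D]:
  T: [-1 -2  0  0 -2  0]
  L: [ 1  1  0  1  1  1]
  Θ: [ 0  0  1  0  0  0]
Row reduction gives pivot columns c,g,ΔT; rank = 3

3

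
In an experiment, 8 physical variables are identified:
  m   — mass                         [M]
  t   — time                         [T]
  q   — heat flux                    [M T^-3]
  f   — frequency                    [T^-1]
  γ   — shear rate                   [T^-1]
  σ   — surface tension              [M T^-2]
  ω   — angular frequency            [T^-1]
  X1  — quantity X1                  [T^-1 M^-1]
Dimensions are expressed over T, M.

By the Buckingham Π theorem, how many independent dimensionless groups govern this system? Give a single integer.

Exponent matrix [T,M] × [m,t,q,f,γ,σ,ω,X1]:
  T: [ 0  1 -3 -1 -1 -2 -1 -1]
  M: [ 1  0  1  0  0  1  0 -1]
Echelon form has 2 nonzero rows (pivots: m,t)
n=8, r=2 ⇒ 6 dimensionless groups

6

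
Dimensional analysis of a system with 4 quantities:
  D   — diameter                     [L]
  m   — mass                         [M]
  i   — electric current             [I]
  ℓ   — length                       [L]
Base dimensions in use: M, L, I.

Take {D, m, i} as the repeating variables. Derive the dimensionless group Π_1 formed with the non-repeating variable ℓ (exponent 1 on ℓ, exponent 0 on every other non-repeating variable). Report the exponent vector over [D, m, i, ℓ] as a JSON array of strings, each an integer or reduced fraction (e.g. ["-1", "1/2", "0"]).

["-1", "0", "0", "1"]

Dimensional matrix (M×L×I by D×m×i×ℓ):
  M: [ 0  1  0  0]
  L: [ 1  0  0  1]
  I: [ 0  0  1  0]
RREF → pivots at {D,m,i} ⇒ r = 3
Pivot set = {D,m,i}, free = {ℓ}
RREF:
  r0: [   1    0    0    1]
  r1: [   0    1    0    0]
  r2: [   0    0    1    0]
Fix exponent of ℓ at 1; solve each RREF row for its pivot's exponent:
  r0: exp(D) + (1)·1 = 0 ⇒ exp(D) = -1
  r1: exp(m) + (0)·1 = 0 ⇒ exp(m) = 0
  r2: exp(i) + (0)·1 = 0 ⇒ exp(i) = 0
Π_1 = D^-1 · ℓ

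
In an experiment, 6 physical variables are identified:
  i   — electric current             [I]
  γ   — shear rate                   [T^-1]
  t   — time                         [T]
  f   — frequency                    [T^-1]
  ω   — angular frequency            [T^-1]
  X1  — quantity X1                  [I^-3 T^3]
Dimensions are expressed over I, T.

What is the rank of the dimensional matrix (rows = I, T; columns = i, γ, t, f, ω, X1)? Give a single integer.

Dimensional matrix (I×T by i×γ×t×f×ω×X1):
  I: [ 1  0  0  0  0 -3]
  T: [ 0 -1  1 -1 -1  3]
Row reduction gives pivot columns i,γ; rank = 2

2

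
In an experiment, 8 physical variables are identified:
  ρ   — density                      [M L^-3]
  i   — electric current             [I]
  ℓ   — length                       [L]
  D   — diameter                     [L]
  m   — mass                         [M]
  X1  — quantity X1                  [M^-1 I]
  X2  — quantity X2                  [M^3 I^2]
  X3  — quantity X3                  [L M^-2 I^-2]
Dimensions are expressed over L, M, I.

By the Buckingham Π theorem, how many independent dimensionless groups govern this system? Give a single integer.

Exponent matrix [L,M,I] × [ρ,i,ℓ,D,m,X1,X2,X3]:
  L: [-3  0  1  1  0  0  0  1]
  M: [ 1  0  0  0  1 -1  3 -2]
  I: [ 0  1  0  0  0  1  2 -2]
RREF → pivots at {ρ,i,ℓ} ⇒ r = 3
8 vars − rank 3 = 5 Π groups

5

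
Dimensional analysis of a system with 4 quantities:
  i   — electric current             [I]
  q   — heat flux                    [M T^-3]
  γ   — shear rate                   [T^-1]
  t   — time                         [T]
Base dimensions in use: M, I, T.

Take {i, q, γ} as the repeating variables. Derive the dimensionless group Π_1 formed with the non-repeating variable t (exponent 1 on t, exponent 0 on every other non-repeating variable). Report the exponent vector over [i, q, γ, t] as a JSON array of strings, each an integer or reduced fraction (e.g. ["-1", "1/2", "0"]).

["0", "0", "1", "1"]

Exponent matrix [M,I,T] × [i,q,γ,t]:
  M: [ 0  1  0  0]
  I: [ 1  0  0  0]
  T: [ 0 -3 -1  1]
Row reduction gives pivot columns i,q,γ; rank = 3
Pivot set = {i,q,γ}, free = {t}
RREF:
  r0: [   1    0    0    0]
  r1: [   0    1    0    0]
  r2: [   0    0    1   -1]
Fix exponent of t at 1; solve each RREF row for its pivot's exponent:
  r0: exp(i) + (0)·1 = 0 ⇒ exp(i) = 0
  r1: exp(q) + (0)·1 = 0 ⇒ exp(q) = 0
  r2: exp(γ) + (-1)·1 = 0 ⇒ exp(γ) = 1
Π_1 = γ · t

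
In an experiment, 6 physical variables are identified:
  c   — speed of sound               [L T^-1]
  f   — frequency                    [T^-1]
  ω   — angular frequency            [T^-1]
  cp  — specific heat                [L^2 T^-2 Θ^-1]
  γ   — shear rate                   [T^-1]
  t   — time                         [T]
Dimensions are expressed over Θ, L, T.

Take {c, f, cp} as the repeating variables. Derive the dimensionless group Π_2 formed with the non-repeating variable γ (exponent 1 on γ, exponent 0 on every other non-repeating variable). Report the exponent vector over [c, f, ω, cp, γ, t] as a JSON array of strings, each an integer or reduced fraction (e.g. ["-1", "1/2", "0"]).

["0", "-1", "0", "0", "1", "0"]

Exponent matrix [Θ,L,T] × [c,f,ω,cp,γ,t]:
  Θ: [ 0  0  0 -1  0  0]
  L: [ 1  0  0  2  0  0]
  T: [-1 -1 -1 -2 -1  1]
RREF → pivots at {c,f,cp} ⇒ r = 3
Pivot set = {c,f,cp}, free = {ω,γ,t}
RREF:
  r0: [   1    0    0    0    0    0]
  r1: [   0    1    1    0    1   -1]
  r2: [   0    0    0    1    0    0]
Fix exponent of γ at 1, ω at 0, t at 0; solve each RREF row for its pivot's exponent:
  r0: exp(c) + (0)·1 = 0 ⇒ exp(c) = 0
  r1: exp(f) + (1)·1 = 0 ⇒ exp(f) = -1
  r2: exp(cp) + (0)·1 = 0 ⇒ exp(cp) = 0
Π_2 = f^-1 · γ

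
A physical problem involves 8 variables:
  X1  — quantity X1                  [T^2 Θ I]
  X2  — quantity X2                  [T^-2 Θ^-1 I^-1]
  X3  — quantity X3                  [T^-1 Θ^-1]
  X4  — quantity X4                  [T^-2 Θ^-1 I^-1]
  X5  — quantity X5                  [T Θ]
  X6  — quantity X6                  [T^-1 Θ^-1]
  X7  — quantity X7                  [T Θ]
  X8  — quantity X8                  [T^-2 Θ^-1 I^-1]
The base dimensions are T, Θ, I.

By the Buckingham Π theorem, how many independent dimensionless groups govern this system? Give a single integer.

Write exponents as rows T,Θ,I / cols X1,X2,X3,X4,X5,X6,X7,X8:
  T: [ 2 -2 -1 -2  1 -1  1 -2]
  Θ: [ 1 -1 -1 -1  1 -1  1 -1]
  I: [ 1 -1  0 -1  0  0  0 -1]
Echelon form has 2 nonzero rows (pivots: X1,X3)
8 vars − rank 2 = 6 Π groups

6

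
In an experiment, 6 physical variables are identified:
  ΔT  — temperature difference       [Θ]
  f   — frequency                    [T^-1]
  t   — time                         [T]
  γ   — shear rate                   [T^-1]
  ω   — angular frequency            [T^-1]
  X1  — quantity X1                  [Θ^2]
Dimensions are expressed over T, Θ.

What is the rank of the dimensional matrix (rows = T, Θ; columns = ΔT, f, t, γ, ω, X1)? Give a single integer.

Exponent matrix [T,Θ] × [ΔT,f,t,γ,ω,X1]:
  T: [ 0 -1  1 -1 -1  0]
  Θ: [ 1  0  0  0  0  2]
RREF → pivots at {ΔT,f} ⇒ r = 2

2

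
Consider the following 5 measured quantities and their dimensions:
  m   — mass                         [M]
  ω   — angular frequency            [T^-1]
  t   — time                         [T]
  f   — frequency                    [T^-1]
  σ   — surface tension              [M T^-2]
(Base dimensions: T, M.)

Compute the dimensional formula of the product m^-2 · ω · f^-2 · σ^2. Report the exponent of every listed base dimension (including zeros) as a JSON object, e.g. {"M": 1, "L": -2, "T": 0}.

{"T": -3, "M": 0}

Dimensional matrix (T×M by m×ω×t×f×σ):
  T: [ 0 -1  1 -1 -2]
  M: [ 1  0  0  0  1]
  [T]: (-2)·0+(1)·-1+(-2)·-1+(2)·-2 = -3
  [M]: (-2)·1+(1)·0+(-2)·0+(2)·1 = 0
⇒ T^-3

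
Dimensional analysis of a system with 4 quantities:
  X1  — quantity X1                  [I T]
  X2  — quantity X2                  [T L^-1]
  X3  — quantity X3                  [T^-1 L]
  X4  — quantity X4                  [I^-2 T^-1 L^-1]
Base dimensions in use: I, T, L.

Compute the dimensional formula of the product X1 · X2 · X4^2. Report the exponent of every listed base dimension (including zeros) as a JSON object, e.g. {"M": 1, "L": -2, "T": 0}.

{"I": -3, "T": 0, "L": -3}

Dimensional matrix (I×T×L by X1×X2×X3×X4):
  I: [ 1  0  0 -2]
  T: [ 1  1 -1 -1]
  L: [ 0 -1  1 -1]
  [I]: (1)·1+(1)·0+(2)·-2 = -3
  [T]: (1)·1+(1)·1+(2)·-1 = 0
  [L]: (1)·0+(1)·-1+(2)·-1 = -3
⇒ I^-3 L^-3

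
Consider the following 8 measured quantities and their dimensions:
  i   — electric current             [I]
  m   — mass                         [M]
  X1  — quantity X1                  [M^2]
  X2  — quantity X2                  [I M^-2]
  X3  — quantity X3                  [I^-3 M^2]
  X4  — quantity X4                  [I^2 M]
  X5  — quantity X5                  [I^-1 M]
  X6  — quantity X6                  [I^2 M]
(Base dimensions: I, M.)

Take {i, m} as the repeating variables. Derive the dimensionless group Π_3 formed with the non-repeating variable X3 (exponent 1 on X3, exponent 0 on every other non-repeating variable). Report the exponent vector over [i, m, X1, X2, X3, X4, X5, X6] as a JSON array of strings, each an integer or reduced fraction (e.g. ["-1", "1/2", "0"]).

["3", "-2", "0", "0", "1", "0", "0", "0"]

Exponent matrix [I,M] × [i,m,X1,X2,X3,X4,X5,X6]:
  I: [ 1  0  0  1 -3  2 -1  2]
  M: [ 0  1  2 -2  2  1  1  1]
RREF → pivots at {i,m} ⇒ r = 2
Pivot set = {i,m}, free = {X1,X2,X3,X4,X5,X6}
RREF:
  r0: [   1    0    0    1   -3    2   -1    2]
  r1: [   0    1    2   -2    2    1    1    1]
Fix exponent of X3 at 1, X1 at 0, X2 at 0, X4 at 0, X5 at 0, X6 at 0; solve each RREF row for its pivot's exponent:
  r0: exp(i) + (-3)·1 = 0 ⇒ exp(i) = 3
  r1: exp(m) + (2)·1 = 0 ⇒ exp(m) = -2
Π_3 = i^3 · m^-2 · X3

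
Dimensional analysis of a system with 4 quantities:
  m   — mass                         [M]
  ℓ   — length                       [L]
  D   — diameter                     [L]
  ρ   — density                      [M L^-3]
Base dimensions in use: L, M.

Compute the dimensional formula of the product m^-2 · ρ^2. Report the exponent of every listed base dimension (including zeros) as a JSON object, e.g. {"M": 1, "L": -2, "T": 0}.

{"L": -6, "M": 0}

Write exponents as rows L,M / cols m,ℓ,D,ρ:
  L: [ 0  1  1 -3]
  M: [ 1  0  0  1]
  [L]: (-2)·0+(2)·-3 = -6
  [M]: (-2)·1+(2)·1 = 0
⇒ L^-6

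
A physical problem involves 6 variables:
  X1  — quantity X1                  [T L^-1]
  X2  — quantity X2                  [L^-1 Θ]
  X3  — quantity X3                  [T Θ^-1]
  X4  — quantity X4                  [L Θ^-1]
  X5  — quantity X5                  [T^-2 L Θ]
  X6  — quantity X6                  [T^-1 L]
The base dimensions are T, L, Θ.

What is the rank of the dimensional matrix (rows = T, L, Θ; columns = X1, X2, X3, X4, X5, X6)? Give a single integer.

2

Dimensional matrix (T×L×Θ by X1×X2×X3×X4×X5×X6):
  T: [ 1  0  1  0 -2 -1]
  L: [-1 -1  0  1  1  1]
  Θ: [ 0  1 -1 -1  1  0]
RREF → pivots at {X1,X2} ⇒ r = 2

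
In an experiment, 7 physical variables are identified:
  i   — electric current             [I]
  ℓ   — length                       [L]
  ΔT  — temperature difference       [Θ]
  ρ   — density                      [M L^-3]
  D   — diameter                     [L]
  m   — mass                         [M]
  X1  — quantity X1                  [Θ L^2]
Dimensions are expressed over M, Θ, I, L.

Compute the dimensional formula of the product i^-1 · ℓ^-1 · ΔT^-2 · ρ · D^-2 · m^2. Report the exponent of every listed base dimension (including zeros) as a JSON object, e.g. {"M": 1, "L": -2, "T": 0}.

{"M": 3, "Θ": -2, "I": -1, "L": -6}

Dimensional matrix (M×Θ×I×L by i×ℓ×ΔT×ρ×D×m×X1):
  M: [ 0  0  0  1  0  1  0]
  Θ: [ 0  0  1  0  0  0  1]
  I: [ 1  0  0  0  0  0  0]
  L: [ 0  1  0 -3  1  0  2]
  [M]: (-1)·0+(-1)·0+(-2)·0+(1)·1+(-2)·0+(2)·1 = 3
  [Θ]: (-1)·0+(-1)·0+(-2)·1+(1)·0+(-2)·0+(2)·0 = -2
  [I]: (-1)·1+(-1)·0+(-2)·0+(1)·0+(-2)·0+(2)·0 = -1
  [L]: (-1)·0+(-1)·1+(-2)·0+(1)·-3+(-2)·1+(2)·0 = -6
⇒ M^3 Θ^-2 I^-1 L^-6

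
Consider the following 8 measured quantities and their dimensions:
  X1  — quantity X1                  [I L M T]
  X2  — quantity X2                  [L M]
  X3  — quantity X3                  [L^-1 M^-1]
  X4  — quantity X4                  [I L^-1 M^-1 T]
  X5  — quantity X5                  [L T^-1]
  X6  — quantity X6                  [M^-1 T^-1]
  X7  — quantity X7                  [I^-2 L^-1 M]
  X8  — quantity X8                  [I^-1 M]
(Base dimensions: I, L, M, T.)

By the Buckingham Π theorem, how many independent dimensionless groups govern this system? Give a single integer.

5

Write exponents as rows I,L,M,T / cols X1,X2,X3,X4,X5,X6,X7,X8:
  I: [ 1  0  0  1  0  0 -2 -1]
  L: [ 1  1 -1 -1  1  0 -1  0]
  M: [ 1  1 -1 -1  0 -1  1  1]
  T: [ 1  0  0  1 -1 -1  0  0]
Echelon form has 3 nonzero rows (pivots: X1,X2,X5)
n=8, r=3 ⇒ 5 dimensionless groups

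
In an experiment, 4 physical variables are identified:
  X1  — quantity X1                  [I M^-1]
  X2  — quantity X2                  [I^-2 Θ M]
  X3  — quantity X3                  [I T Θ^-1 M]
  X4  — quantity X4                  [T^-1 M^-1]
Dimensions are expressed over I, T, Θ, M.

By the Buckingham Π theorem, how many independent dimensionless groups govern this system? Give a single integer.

1

Dimensional matrix (I×T×Θ×M by X1×X2×X3×X4):
  I: [ 1 -2  1  0]
  T: [ 0  0  1 -1]
  Θ: [ 0  1 -1  0]
  M: [-1  1  1 -1]
Echelon form has 3 nonzero rows (pivots: X1,X2,X3)
Π count = n − r = 4 − 3 = 1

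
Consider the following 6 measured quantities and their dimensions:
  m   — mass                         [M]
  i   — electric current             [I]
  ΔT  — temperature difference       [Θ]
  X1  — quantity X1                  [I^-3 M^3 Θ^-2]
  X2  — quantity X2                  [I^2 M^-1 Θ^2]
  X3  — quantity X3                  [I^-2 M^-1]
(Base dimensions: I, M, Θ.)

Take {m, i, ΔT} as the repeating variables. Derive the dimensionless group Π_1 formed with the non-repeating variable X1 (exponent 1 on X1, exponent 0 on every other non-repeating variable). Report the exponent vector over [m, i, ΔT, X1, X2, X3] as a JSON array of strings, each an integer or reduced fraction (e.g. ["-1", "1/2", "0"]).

["-3", "3", "2", "1", "0", "0"]

Exponent matrix [I,M,Θ] × [m,i,ΔT,X1,X2,X3]:
  I: [ 0  1  0 -3  2 -2]
  M: [ 1  0  0  3 -1 -1]
  Θ: [ 0  0  1 -2  2  0]
Row reduction gives pivot columns m,i,ΔT; rank = 3
Repeat: m,i,ΔT; free: X1,X2,X3
RREF:
  r0: [   1    0    0    3   -1   -1]
  r1: [   0    1    0   -3    2   -2]
  r2: [   0    0    1   -2    2    0]
Fix exponent of X1 at 1, X2 at 0, X3 at 0; solve each RREF row for its pivot's exponent:
  r0: exp(m) + (3)·1 = 0 ⇒ exp(m) = -3
  r1: exp(i) + (-3)·1 = 0 ⇒ exp(i) = 3
  r2: exp(ΔT) + (-2)·1 = 0 ⇒ exp(ΔT) = 2
Π_1 = m^-3 · i^3 · ΔT^2 · X1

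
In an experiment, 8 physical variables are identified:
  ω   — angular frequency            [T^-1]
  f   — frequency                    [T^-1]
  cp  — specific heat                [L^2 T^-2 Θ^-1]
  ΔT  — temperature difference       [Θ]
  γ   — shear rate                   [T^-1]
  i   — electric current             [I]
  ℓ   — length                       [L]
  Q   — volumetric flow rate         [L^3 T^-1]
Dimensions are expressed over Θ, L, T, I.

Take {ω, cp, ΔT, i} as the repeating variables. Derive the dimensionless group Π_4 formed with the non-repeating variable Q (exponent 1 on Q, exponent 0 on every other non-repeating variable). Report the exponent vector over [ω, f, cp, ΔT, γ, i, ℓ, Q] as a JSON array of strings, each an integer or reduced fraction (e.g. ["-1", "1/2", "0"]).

["2", "0", "-3/2", "-3/2", "0", "0", "0", "1"]

Exponent matrix [Θ,L,T,I] × [ω,f,cp,ΔT,γ,i,ℓ,Q]:
  Θ: [ 0  0 -1  1  0  0  0  0]
  L: [ 0  0  2  0  0  0  1  3]
  T: [-1 -1 -2  0 -1  0  0 -1]
  I: [ 0  0  0  0  0  1  0  0]
RREF → pivots at {ω,cp,ΔT,i} ⇒ r = 4
Pivot set = {ω,cp,ΔT,i}, free = {f,γ,ℓ,Q}
RREF:
  r0: [   1    1    0    0    1    0   -1   -2]
  r1: [   0    0    1    0    0    0  1/2  3/2]
  r2: [   0    0    0    1    0    0  1/2  3/2]
  r3: [   0    0    0    0    0    1    0    0]
Fix exponent of Q at 1, f at 0, γ at 0, ℓ at 0; solve each RREF row for its pivot's exponent:
  r0: exp(ω) + (-2)·1 = 0 ⇒ exp(ω) = 2
  r1: exp(cp) + (3/2)·1 = 0 ⇒ exp(cp) = -3/2
  r2: exp(ΔT) + (3/2)·1 = 0 ⇒ exp(ΔT) = -3/2
  r3: exp(i) + (0)·1 = 0 ⇒ exp(i) = 0
Π_4 = ω^2 · cp^(-3/2) · ΔT^(-3/2) · Q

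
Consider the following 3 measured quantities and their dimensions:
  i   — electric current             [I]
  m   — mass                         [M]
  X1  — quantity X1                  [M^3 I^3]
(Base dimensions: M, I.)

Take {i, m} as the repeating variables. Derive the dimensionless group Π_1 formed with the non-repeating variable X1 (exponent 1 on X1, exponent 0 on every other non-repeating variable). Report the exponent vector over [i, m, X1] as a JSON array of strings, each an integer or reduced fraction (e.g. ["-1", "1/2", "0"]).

Dimensional matrix (M×I by i×m×X1):
  M: [ 0  1  3]
  I: [ 1  0  3]
RREF → pivots at {i,m} ⇒ r = 2
Repeat: i,m; free: X1
RREF:
  r0: [   1    0    3]
  r1: [   0    1    3]
Fix exponent of X1 at 1; solve each RREF row for its pivot's exponent:
  r0: exp(i) + (3)·1 = 0 ⇒ exp(i) = -3
  r1: exp(m) + (3)·1 = 0 ⇒ exp(m) = -3
Π_1 = i^-3 · m^-3 · X1

["-3", "-3", "1"]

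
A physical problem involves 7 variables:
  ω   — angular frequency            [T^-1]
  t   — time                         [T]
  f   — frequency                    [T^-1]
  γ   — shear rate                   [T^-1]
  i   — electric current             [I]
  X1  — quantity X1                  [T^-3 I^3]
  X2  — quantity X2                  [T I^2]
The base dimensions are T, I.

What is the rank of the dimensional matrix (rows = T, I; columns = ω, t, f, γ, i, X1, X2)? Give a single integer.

Exponent matrix [T,I] × [ω,t,f,γ,i,X1,X2]:
  T: [-1  1 -1 -1  0 -3  1]
  I: [ 0  0  0  0  1  3  2]
Echelon form has 2 nonzero rows (pivots: ω,i)

2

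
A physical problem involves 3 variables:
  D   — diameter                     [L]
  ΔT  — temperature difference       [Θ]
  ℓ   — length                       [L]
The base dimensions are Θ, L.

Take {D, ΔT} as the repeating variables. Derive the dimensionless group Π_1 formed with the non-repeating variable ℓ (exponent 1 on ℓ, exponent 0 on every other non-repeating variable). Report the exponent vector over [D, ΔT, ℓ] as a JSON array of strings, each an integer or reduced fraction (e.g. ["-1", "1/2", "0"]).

["-1", "0", "1"]

Exponent matrix [Θ,L] × [D,ΔT,ℓ]:
  Θ: [ 0  1  0]
  L: [ 1  0  1]
Row reduction gives pivot columns D,ΔT; rank = 2
Repeat: D,ΔT; free: ℓ
RREF:
  r0: [   1    0    1]
  r1: [   0    1    0]
Fix exponent of ℓ at 1; solve each RREF row for its pivot's exponent:
  r0: exp(D) + (1)·1 = 0 ⇒ exp(D) = -1
  r1: exp(ΔT) + (0)·1 = 0 ⇒ exp(ΔT) = 0
Π_1 = D^-1 · ℓ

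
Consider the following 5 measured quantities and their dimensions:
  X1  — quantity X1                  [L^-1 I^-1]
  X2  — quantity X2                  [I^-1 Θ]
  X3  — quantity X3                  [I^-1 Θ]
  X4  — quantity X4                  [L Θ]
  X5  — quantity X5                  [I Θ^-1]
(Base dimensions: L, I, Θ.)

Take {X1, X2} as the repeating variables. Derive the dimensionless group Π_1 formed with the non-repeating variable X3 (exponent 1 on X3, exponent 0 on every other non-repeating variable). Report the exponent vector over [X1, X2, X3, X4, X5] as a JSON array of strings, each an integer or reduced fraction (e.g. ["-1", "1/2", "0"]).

["0", "-1", "1", "0", "0"]

Dimensional matrix (L×I×Θ by X1×X2×X3×X4×X5):
  L: [-1  0  0  1  0]
  I: [-1 -1 -1  0  1]
  Θ: [ 0  1  1  1 -1]
RREF → pivots at {X1,X2} ⇒ r = 2
Repeat: X1,X2; free: X3,X4,X5
RREF:
  r0: [   1    0    0   -1    0]
  r1: [   0    1    1    1   -1]
  r2: [   0    0    0    0    0]
Fix exponent of X3 at 1, X4 at 0, X5 at 0; solve each RREF row for its pivot's exponent:
  r0: exp(X1) + (0)·1 = 0 ⇒ exp(X1) = 0
  r1: exp(X2) + (1)·1 = 0 ⇒ exp(X2) = -1
Π_1 = X2^-1 · X3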